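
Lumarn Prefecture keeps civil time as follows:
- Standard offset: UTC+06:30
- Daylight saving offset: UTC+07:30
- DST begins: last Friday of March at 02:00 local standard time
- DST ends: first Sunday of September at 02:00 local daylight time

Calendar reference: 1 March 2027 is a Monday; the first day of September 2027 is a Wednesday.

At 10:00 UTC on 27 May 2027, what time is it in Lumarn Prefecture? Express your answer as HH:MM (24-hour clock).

17:30

1 March 2027 is a Monday, so Fridays fall on 5, 12, 19, 26; the last is March 26.
1 September 2027 is a Wednesday, so the first Sunday is September 5.
At the standard offset (UTC+06:30), 10:00 UTC + 6h30m = 16:30 Lumarn Prefecture standard time.
The standard-time date in Lumarn Prefecture, 27 May 2027, lies within the daylight-saving period (26 March – 5 September), so Lumarn Prefecture is on daylight time, UTC+07:30.
10:00 UTC + 7h30m = 17:30 local.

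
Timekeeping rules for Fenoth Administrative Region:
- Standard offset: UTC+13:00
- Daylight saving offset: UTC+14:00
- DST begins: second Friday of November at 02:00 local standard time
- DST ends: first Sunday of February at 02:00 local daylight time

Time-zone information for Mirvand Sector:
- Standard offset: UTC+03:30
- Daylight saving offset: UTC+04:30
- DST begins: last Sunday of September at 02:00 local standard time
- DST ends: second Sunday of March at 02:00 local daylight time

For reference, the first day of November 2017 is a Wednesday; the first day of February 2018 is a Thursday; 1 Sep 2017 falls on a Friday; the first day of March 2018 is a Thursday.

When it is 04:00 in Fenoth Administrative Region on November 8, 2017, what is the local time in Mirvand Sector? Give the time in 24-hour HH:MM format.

19:30

1 November 2017 is a Wednesday, so the first Friday is November 3 and the second is November 10.
1 February 2018 is a Thursday, so the first Sunday is February 4.
November 8, 2017 does not fall between 10 November 2017 and 4 February 2018, so daylight saving is not in effect and Fenoth Administrative Region is at UTC+13:00.
04:00 Fenoth Administrative Region − 13h = 15:00 UTC (rolling into the previous day, 7 November 2017).
1 September 2017 is a Friday, so Sundays fall on 3, 10, 17, 24; the last is September 24.
1 March 2018 is a Thursday, so the first Sunday is March 4 and the second is March 11.
At the standard offset (UTC+03:30), 15:00 UTC + 3h30m = 18:30 Mirvand Sector standard time.
The standard-time date in Mirvand Sector, November 7, 2017, lies within the daylight-saving period (24 September 2017 – 11 March 2018), so Mirvand Sector is on daylight time, UTC+04:30.
15:00 UTC + 4h30m = 19:30 Mirvand Sector.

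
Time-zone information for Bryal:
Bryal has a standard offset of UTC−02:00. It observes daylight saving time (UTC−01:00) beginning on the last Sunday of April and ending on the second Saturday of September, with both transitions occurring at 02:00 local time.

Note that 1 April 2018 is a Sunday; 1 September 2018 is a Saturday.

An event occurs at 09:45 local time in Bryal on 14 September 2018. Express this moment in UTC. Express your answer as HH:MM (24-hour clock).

11:45

1 April 2018 is a Sunday, so Sundays fall on 1, 8, 15, 22, 29; the last is April 29.
1 September 2018 is a Saturday, so the first Saturday is September 1 and the second is September 8.
Daylight saving runs 29 April – 8 September; 14 September 2018 is outside that window, so Bryal is on standard time at UTC−02:00.
09:45 local + 2h = 11:45 UTC.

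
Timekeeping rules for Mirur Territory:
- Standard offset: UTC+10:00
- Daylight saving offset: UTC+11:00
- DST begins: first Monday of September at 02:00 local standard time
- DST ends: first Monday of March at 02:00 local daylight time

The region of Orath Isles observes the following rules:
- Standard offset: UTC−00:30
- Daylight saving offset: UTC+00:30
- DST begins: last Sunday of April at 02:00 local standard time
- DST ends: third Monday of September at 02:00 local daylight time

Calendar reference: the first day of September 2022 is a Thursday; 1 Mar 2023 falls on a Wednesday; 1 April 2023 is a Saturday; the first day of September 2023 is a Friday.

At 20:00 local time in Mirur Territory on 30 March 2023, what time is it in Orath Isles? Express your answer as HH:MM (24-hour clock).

09:30

1 September 2022 is a Thursday, so the first Monday is September 5.
1 March 2023 is a Wednesday, so the first Monday is March 6.
Daylight saving runs 5 September 2022 – 6 March 2023; 30 March 2023 is outside that window, so Mirur Territory is on standard time at UTC+10:00.
20:00 Mirur Territory − 10h = 10:00 UTC.
1 April 2023 is a Saturday, so Sundays fall on 2, 9, 16, 23, 30; the last is April 30.
1 September 2023 is a Friday, so the first Monday is September 4 and the third is September 18.
At the standard offset (UTC−00:30), 10:00 UTC − 0h30m = 09:30 Orath Isles standard time.
The standard-time date in Orath Isles, 30 March 2023, is outside the daylight-saving period (30 April – 18 September), so Orath Isles is on standard time, UTC−00:30.
10:00 UTC − 0h30m = 09:30 Orath Isles.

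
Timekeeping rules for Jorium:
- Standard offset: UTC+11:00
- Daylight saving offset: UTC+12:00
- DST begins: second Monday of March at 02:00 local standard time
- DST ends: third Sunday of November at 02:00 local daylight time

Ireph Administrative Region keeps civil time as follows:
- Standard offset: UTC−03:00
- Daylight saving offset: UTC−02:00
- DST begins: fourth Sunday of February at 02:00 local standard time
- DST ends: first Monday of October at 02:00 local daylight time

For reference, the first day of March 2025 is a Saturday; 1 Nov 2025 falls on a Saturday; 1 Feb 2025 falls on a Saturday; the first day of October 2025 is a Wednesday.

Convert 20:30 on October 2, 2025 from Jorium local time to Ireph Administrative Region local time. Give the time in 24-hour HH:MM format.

06:30

1 March 2025 is a Saturday, so the first Monday is March 3 and the second is March 10.
1 November 2025 is a Saturday, so the first Sunday is November 2 and the third is November 16.
October 2, 2025 falls between 10 March and 16 November, so daylight saving is in effect and Jorium is at UTC+12:00.
20:30 Jorium − 12h = 08:30 UTC.
1 February 2025 is a Saturday, so the first Sunday is February 2 and the fourth is February 23.
1 October 2025 is a Wednesday, so the first Monday is October 6.
At the standard offset (UTC−03:00), 08:30 UTC − 3h = 05:30 Ireph Administrative Region standard time.
The standard-time date in Ireph Administrative Region, October 2, 2025, falls between 23 February and 6 October, so daylight saving is in effect and Ireph Administrative Region is at UTC−02:00.
08:30 UTC − 2h = 06:30 Ireph Administrative Region.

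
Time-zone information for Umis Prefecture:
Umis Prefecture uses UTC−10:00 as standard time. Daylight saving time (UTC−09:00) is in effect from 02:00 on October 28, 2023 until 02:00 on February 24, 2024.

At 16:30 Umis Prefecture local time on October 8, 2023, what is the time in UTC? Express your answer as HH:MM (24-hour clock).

02:30

October 8, 2023 is outside the daylight-saving period (28 October 2023 – 24 February 2024), so Umis Prefecture is on standard time, UTC−10:00.
16:30 local + 10h = 02:30 UTC (rolling into the next day, 9 October 2023).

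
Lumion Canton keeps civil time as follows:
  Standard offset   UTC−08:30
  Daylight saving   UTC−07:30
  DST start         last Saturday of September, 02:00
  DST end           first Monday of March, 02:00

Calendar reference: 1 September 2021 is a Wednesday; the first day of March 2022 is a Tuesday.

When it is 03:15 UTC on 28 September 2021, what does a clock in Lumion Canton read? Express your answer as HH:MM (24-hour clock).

19:45

1 September 2021 is a Wednesday, so Saturdays fall on 4, 11, 18, 25; the last is September 25.
1 March 2022 is a Tuesday, so the first Monday is March 7.
At the standard offset (UTC−08:30), 03:15 UTC − 8h30m = 18:45 Lumion Canton standard time (rolling into the previous day, 27 September 2021).
Daylight saving runs 25 September 2021 – 7 March 2022; the standard-time date in Lumion Canton, 27 September 2021, is inside that window, so Lumion Canton is at UTC−07:30.
03:15 UTC − 7h30m = 19:45 local (rolling into the previous day, 27 September 2021).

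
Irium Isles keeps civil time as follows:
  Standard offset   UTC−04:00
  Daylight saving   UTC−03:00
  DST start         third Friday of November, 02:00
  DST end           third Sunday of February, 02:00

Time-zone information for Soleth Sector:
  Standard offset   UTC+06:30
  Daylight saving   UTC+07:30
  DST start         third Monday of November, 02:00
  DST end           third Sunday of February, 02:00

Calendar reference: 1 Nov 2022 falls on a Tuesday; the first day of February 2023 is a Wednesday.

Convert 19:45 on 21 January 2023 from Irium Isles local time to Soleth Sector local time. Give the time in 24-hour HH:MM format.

1 November 2022 is a Tuesday, so the first Friday is November 4 and the third is November 18.
1 February 2023 is a Wednesday, so the first Sunday is February 5 and the third is February 19.
21 January 2023 lies within the daylight-saving period (18 November 2022 – 19 February 2023), so Irium Isles is on daylight time, UTC−03:00.
19:45 Irium Isles + 3h = 22:45 UTC.
1 November 2022 is a Tuesday, so the first Monday is November 7 and the third is November 21.
1 February 2023 is a Wednesday, so the first Sunday is February 5 and the third is February 19.
At the standard offset (UTC+06:30), 22:45 UTC + 6h30m = 05:15 Soleth Sector standard time (rolling into the next day, 22 January 2023).
The standard-time date in Soleth Sector, 22 January 2023, falls between 21 November 2022 and 19 February 2023, so daylight saving is in effect and Soleth Sector is at UTC+07:30.
22:45 UTC + 7h30m = 06:15 Soleth Sector (rolling into the next day, 22 January 2023).

06:15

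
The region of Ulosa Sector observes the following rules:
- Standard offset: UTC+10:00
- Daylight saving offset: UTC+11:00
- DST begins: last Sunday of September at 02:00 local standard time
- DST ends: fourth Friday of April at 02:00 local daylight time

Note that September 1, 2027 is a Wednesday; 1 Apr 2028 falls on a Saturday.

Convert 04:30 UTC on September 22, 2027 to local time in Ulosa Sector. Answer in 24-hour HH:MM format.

14:30

1 September 2027 is a Wednesday, so Sundays fall on 5, 12, 19, 26; the last is September 26.
1 April 2028 is a Saturday, so the first Friday is April 7 and the fourth is April 28.
At the standard offset (UTC+10:00), 04:30 UTC + 10h = 14:30 Ulosa Sector standard time.
The standard-time date in Ulosa Sector, September 22, 2027, is outside the daylight-saving period (26 September 2027 – 28 April 2028), so Ulosa Sector is on standard time, UTC+10:00.
04:30 UTC + 10h = 14:30 local.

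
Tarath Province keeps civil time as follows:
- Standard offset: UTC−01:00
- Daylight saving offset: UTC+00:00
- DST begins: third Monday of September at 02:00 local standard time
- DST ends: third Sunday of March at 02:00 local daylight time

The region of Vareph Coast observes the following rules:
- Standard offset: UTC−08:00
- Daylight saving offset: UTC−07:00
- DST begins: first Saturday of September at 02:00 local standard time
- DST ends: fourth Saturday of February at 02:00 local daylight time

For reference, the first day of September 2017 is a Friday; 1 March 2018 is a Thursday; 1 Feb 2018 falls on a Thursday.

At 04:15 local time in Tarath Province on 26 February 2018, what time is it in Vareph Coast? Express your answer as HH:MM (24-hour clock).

1 September 2017 is a Friday, so the first Monday is September 4 and the third is September 18.
1 March 2018 is a Thursday, so the first Sunday is March 4 and the third is March 18.
Daylight saving runs 18 September 2017 – 18 March 2018; 26 February 2018 is inside that window, so Tarath Province is at UTC+00:00.
04:15 Tarath Province − 0h = 04:15 UTC.
1 September 2017 is a Friday, so the first Saturday is September 2.
1 February 2018 is a Thursday, so the first Saturday is February 3 and the fourth is February 24.
At the standard offset (UTC−08:00), 04:15 UTC − 8h = 20:15 Vareph Coast standard time (rolling into the previous day, 25 February 2018).
The standard-time date in Vareph Coast, 25 February 2018, is outside the daylight-saving period (2 September 2017 – 24 February 2018), so Vareph Coast is on standard time, UTC−08:00.
04:15 UTC − 8h = 20:15 Vareph Coast (rolling into the previous day, 25 February 2018).

20:15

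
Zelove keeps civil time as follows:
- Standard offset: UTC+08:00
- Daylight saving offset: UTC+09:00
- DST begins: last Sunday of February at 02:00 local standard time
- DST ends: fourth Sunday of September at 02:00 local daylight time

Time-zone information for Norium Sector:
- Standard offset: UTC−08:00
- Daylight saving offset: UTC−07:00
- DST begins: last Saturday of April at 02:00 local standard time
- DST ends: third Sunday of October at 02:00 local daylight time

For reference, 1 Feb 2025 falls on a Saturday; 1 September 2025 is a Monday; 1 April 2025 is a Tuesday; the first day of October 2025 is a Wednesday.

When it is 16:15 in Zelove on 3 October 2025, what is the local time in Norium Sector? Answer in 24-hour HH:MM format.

1 February 2025 is a Saturday, so Sundays fall on 2, 9, 16, 23; the last is February 23.
1 September 2025 is a Monday, so the first Sunday is September 7 and the fourth is September 28.
Daylight saving runs 23 February – 28 September; 3 October 2025 is outside that window, so Zelove is on standard time at UTC+08:00.
16:15 Zelove − 8h = 08:15 UTC.
1 April 2025 is a Tuesday, so Saturdays fall on 5, 12, 19, 26; the last is April 26.
1 October 2025 is a Wednesday, so the first Sunday is October 5 and the third is October 19.
At the standard offset (UTC−08:00), 08:15 UTC − 8h = 00:15 Norium Sector standard time.
The standard-time date in Norium Sector, 3 October 2025, falls between 26 April and 19 October, so daylight saving is in effect and Norium Sector is at UTC−07:00.
08:15 UTC − 7h = 01:15 Norium Sector.

01:15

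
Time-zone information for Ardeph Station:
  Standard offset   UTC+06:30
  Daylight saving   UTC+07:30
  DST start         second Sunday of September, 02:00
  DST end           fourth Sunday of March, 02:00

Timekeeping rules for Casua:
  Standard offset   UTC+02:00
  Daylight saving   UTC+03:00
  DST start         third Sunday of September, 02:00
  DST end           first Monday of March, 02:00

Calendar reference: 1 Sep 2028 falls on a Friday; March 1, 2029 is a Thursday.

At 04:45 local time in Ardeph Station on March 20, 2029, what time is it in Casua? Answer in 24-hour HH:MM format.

23:15

1 September 2028 is a Friday, so the first Sunday is September 3 and the second is September 10.
1 March 2029 is a Thursday, so the first Sunday is March 4 and the fourth is March 25.
March 20, 2029 lies within the daylight-saving period (10 September 2028 – 25 March 2029), so Ardeph Station is on daylight time, UTC+07:30.
04:45 Ardeph Station − 7h30m = 21:15 UTC (rolling into the previous day, 19 March 2029).
1 September 2028 is a Friday, so the first Sunday is September 3 and the third is September 17.
1 March 2029 is a Thursday, so the first Monday is March 5.
At the standard offset (UTC+02:00), 21:15 UTC + 2h = 23:15 Casua standard time.
The standard-time date in Casua, March 19, 2029, is outside the daylight-saving period (17 September 2028 – 5 March 2029), so Casua is on standard time, UTC+02:00.
21:15 UTC + 2h = 23:15 Casua.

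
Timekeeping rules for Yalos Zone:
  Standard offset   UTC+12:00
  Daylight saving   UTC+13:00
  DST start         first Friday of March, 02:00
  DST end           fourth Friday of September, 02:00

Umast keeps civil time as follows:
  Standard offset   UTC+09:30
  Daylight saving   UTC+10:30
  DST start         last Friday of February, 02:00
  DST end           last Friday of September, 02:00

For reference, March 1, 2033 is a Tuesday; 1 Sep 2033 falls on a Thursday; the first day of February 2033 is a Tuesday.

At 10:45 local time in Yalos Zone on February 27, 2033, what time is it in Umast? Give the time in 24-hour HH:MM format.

09:15

1 March 2033 is a Tuesday, so the first Friday is March 4.
1 September 2033 is a Thursday, so the first Friday is September 2 and the fourth is September 23.
Daylight saving runs 4 March – 23 September; February 27, 2033 is outside that window, so Yalos Zone is on standard time at UTC+12:00.
10:45 Yalos Zone − 12h = 22:45 UTC (rolling into the previous day, 26 February 2033).
1 February 2033 is a Tuesday, so Fridays fall on 4, 11, 18, 25; the last is February 25.
1 September 2033 is a Thursday, so Fridays fall on 2, 9, 16, 23, 30; the last is September 30.
At the standard offset (UTC+09:30), 22:45 UTC + 9h30m = 08:15 Umast standard time (rolling into the next day, 27 February 2033).
Daylight saving runs 25 February – 30 September; the standard-time date in Umast, February 27, 2033, is inside that window, so Umast is at UTC+10:30.
22:45 UTC + 10h30m = 09:15 Umast (rolling into the next day, 27 February 2033).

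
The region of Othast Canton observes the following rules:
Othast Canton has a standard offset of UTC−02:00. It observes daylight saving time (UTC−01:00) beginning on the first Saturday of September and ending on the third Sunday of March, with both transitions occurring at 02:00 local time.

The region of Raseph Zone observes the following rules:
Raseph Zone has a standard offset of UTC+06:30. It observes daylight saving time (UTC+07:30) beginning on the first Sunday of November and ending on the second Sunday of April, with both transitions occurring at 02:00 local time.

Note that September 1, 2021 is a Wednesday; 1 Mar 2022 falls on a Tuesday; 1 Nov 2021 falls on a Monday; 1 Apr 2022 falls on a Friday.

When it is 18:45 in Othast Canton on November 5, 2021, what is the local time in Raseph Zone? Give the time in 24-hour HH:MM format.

02:15

1 September 2021 is a Wednesday, so the first Saturday is September 4.
1 March 2022 is a Tuesday, so the first Sunday is March 6 and the third is March 20.
Daylight saving runs 4 September 2021 – 20 March 2022; November 5, 2021 is inside that window, so Othast Canton is at UTC−01:00.
18:45 Othast Canton + 1h = 19:45 UTC.
1 November 2021 is a Monday, so the first Sunday is November 7.
1 April 2022 is a Friday, so the first Sunday is April 3 and the second is April 10.
At the standard offset (UTC+06:30), 19:45 UTC + 6h30m = 02:15 Raseph Zone standard time (rolling into the next day, 6 November 2021).
The standard-time date in Raseph Zone, November 6, 2021, does not fall between 7 November 2021 and 10 April 2022, so daylight saving is not in effect and Raseph Zone is at UTC+06:30.
19:45 UTC + 6h30m = 02:15 Raseph Zone (rolling into the next day, 6 November 2021).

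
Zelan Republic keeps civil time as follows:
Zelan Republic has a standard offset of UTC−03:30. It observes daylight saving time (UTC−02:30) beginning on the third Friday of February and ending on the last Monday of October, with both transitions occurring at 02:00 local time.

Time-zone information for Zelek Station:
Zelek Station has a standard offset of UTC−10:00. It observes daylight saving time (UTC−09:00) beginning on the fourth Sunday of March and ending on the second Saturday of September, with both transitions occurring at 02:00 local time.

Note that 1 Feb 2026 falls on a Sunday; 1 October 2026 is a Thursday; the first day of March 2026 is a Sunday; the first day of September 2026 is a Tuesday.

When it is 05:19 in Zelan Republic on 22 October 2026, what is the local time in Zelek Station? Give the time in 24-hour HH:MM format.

21:49

1 February 2026 is a Sunday, so the first Friday is February 6 and the third is February 20.
1 October 2026 is a Thursday, so Mondays fall on 5, 12, 19, 26; the last is October 26.
22 October 2026 falls between 20 February and 26 October, so daylight saving is in effect and Zelan Republic is at UTC−02:30.
05:19 Zelan Republic + 2h30m = 07:49 UTC.
1 March 2026 is a Sunday, so the first Sunday is March 1 and the fourth is March 22.
1 September 2026 is a Tuesday, so the first Saturday is September 5 and the second is September 12.
At the standard offset (UTC−10:00), 07:49 UTC − 10h = 21:49 Zelek Station standard time (rolling into the previous day, 21 October 2026).
Daylight saving runs 22 March – 12 September; the standard-time date in Zelek Station, 21 October 2026, is outside that window, so Zelek Station is on standard time at UTC−10:00.
07:49 UTC − 10h = 21:49 Zelek Station (rolling into the previous day, 21 October 2026).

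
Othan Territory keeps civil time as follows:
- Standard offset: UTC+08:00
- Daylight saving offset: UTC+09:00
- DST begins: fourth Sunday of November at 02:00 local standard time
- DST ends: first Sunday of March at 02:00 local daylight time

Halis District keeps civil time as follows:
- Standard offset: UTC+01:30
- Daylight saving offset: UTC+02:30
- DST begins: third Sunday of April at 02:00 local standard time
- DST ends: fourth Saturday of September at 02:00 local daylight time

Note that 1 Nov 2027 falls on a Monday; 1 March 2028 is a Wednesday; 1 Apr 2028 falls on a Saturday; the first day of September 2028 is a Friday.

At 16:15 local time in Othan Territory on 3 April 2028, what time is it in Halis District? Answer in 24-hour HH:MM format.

09:45

1 November 2027 is a Monday, so the first Sunday is November 7 and the fourth is November 28.
1 March 2028 is a Wednesday, so the first Sunday is March 5.
3 April 2028 is outside the daylight-saving period (28 November 2027 – 5 March 2028), so Othan Territory is on standard time, UTC+08:00.
16:15 Othan Territory − 8h = 08:15 UTC.
1 April 2028 is a Saturday, so the first Sunday is April 2 and the third is April 16.
1 September 2028 is a Friday, so the first Saturday is September 2 and the fourth is September 23.
At the standard offset (UTC+01:30), 08:15 UTC + 1h30m = 09:45 Halis District standard time.
Daylight saving runs 16 April – 23 September; the standard-time date in Halis District, 3 April 2028, is outside that window, so Halis District is on standard time at UTC+01:30.
08:15 UTC + 1h30m = 09:45 Halis District.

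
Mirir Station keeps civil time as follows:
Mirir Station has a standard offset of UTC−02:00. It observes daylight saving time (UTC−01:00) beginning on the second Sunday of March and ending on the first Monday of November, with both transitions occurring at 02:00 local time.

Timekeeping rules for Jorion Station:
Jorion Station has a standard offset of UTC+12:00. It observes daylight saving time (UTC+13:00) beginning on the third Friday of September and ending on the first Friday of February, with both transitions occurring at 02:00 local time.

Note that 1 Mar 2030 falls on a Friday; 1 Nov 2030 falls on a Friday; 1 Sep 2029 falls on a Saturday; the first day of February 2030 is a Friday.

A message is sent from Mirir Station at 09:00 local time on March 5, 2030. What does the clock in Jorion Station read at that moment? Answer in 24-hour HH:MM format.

1 March 2030 is a Friday, so the first Sunday is March 3 and the second is March 10.
1 November 2030 is a Friday, so the first Monday is November 4.
Daylight saving runs 10 March – 4 November; March 5, 2030 is outside that window, so Mirir Station is on standard time at UTC−02:00.
09:00 Mirir Station + 2h = 11:00 UTC.
1 September 2029 is a Saturday, so the first Friday is September 7 and the third is September 21.
1 February 2030 is a Friday, so the first Friday is February 1.
At the standard offset (UTC+12:00), 11:00 UTC + 12h = 23:00 Jorion Station standard time.
The standard-time date in Jorion Station, March 5, 2030, does not fall between 21 September 2029 and 1 February 2030, so daylight saving is not in effect and Jorion Station is at UTC+12:00.
11:00 UTC + 12h = 23:00 Jorion Station.

23:00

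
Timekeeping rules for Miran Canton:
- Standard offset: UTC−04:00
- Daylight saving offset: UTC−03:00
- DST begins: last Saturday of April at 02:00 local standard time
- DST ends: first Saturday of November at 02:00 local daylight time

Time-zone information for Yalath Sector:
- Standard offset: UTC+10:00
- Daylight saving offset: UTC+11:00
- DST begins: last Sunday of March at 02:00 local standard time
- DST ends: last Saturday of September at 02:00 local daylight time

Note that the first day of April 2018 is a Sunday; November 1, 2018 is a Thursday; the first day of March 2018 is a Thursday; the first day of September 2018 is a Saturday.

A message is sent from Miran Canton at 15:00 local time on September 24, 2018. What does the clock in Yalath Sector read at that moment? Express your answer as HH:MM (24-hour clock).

05:00

1 April 2018 is a Sunday, so Saturdays fall on 7, 14, 21, 28; the last is April 28.
1 November 2018 is a Thursday, so the first Saturday is November 3.
September 24, 2018 falls between 28 April and 3 November, so daylight saving is in effect and Miran Canton is at UTC−03:00.
15:00 Miran Canton + 3h = 18:00 UTC.
1 March 2018 is a Thursday, so Sundays fall on 4, 11, 18, 25; the last is March 25.
1 September 2018 is a Saturday, so Saturdays fall on 1, 8, 15, 22, 29; the last is September 29.
At the standard offset (UTC+10:00), 18:00 UTC + 10h = 04:00 Yalath Sector standard time (rolling into the next day, 25 September 2018).
The standard-time date in Yalath Sector, September 25, 2018, lies within the daylight-saving period (25 March – 29 September), so Yalath Sector is on daylight time, UTC+11:00.
18:00 UTC + 11h = 05:00 Yalath Sector (rolling into the next day, 25 September 2018).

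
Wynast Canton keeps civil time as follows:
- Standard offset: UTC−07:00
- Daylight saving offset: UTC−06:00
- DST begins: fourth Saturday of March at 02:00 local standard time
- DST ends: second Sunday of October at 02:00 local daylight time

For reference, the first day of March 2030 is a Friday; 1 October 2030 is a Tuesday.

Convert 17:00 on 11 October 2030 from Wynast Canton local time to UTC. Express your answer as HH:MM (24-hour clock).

23:00

1 March 2030 is a Friday, so the first Saturday is March 2 and the fourth is March 23.
1 October 2030 is a Tuesday, so the first Sunday is October 6 and the second is October 13.
11 October 2030 lies within the daylight-saving period (23 March – 13 October), so Wynast Canton is on daylight time, UTC−06:00.
17:00 local + 6h = 23:00 UTC.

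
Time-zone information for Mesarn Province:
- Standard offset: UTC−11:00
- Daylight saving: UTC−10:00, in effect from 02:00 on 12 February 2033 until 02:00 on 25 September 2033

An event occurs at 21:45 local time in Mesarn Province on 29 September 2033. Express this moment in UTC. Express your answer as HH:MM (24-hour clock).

08:45

Daylight saving runs 12 February – 25 September; 29 September 2033 is outside that window, so Mesarn Province is on standard time at UTC−11:00.
21:45 local + 11h = 08:45 UTC (rolling into the next day, 30 September 2033).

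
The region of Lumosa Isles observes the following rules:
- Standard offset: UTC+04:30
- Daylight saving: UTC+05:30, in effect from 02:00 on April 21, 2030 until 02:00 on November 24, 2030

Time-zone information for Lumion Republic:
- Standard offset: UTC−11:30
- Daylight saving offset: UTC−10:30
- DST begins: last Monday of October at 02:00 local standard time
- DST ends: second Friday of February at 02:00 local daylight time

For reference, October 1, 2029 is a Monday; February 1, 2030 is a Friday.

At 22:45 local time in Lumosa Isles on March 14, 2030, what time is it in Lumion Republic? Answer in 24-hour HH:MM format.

March 14, 2030 is outside the daylight-saving period (21 April – 24 November), so Lumosa Isles is on standard time, UTC+04:30.
22:45 Lumosa Isles − 4h30m = 18:15 UTC.
1 October 2029 is a Monday, so Mondays fall on 1, 8, 15, 22, 29; the last is October 29.
1 February 2030 is a Friday, so the first Friday is February 1 and the second is February 8.
At the standard offset (UTC−11:30), 18:15 UTC − 11h30m = 06:45 Lumion Republic standard time.
The standard-time date in Lumion Republic, March 14, 2030, is outside the daylight-saving period (29 October 2029 – 8 February 2030), so Lumion Republic is on standard time, UTC−11:30.
18:15 UTC − 11h30m = 06:45 Lumion Republic.

06:45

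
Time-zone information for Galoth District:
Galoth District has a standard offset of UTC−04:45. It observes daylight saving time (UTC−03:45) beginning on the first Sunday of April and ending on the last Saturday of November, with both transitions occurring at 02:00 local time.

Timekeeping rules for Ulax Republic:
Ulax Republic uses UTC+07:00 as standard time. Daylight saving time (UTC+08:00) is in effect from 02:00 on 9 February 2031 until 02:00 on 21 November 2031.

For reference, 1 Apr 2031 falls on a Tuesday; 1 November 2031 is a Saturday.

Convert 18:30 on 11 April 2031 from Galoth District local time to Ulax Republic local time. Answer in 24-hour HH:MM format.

06:15

1 April 2031 is a Tuesday, so the first Sunday is April 6.
1 November 2031 is a Saturday, so Saturdays fall on 1, 8, 15, 22, 29; the last is November 29.
Daylight saving runs 6 April – 29 November; 11 April 2031 is inside that window, so Galoth District is at UTC−03:45.
18:30 Galoth District + 3h45m = 22:15 UTC.
At the standard offset (UTC+07:00), 22:15 UTC + 7h = 05:15 Ulax Republic standard time (rolling into the next day, 12 April 2031).
Daylight saving runs 9 February – 21 November; the standard-time date in Ulax Republic, 12 April 2031, is inside that window, so Ulax Republic is at UTC+08:00.
22:15 UTC + 8h = 06:15 Ulax Republic (rolling into the next day, 12 April 2031).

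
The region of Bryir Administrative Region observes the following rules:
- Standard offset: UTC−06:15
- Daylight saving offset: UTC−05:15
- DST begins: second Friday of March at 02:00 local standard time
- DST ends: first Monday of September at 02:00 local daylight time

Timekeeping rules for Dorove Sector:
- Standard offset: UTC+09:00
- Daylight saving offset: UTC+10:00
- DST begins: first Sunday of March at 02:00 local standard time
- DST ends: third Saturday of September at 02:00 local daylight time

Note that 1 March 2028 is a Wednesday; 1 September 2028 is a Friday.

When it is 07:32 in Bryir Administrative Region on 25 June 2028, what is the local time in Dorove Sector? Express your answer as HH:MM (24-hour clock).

1 March 2028 is a Wednesday, so the first Friday is March 3 and the second is March 10.
1 September 2028 is a Friday, so the first Monday is September 4.
25 June 2028 falls between 10 March and 4 September, so daylight saving is in effect and Bryir Administrative Region is at UTC−05:15.
07:32 Bryir Administrative Region + 5h15m = 12:47 UTC.
1 March 2028 is a Wednesday, so the first Sunday is March 5.
1 September 2028 is a Friday, so the first Saturday is September 2 and the third is September 16.
At the standard offset (UTC+09:00), 12:47 UTC + 9h = 21:47 Dorove Sector standard time.
The standard-time date in Dorove Sector, 25 June 2028, lies within the daylight-saving period (5 March – 16 September), so Dorove Sector is on daylight time, UTC+10:00.
12:47 UTC + 10h = 22:47 Dorove Sector.

22:47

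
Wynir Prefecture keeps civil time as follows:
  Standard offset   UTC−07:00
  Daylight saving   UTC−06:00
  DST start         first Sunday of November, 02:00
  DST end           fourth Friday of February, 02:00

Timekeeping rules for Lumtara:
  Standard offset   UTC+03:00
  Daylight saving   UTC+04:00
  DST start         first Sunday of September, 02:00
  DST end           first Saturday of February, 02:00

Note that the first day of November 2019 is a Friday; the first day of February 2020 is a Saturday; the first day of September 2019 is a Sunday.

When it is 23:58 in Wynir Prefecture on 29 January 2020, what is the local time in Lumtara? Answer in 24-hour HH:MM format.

1 November 2019 is a Friday, so the first Sunday is November 3.
1 February 2020 is a Saturday, so the first Friday is February 7 and the fourth is February 28.
29 January 2020 lies within the daylight-saving period (3 November 2019 – 28 February 2020), so Wynir Prefecture is on daylight time, UTC−06:00.
23:58 Wynir Prefecture + 6h = 05:58 UTC (rolling into the next day, 30 January 2020).
1 September 2019 is a Sunday, so the first Sunday is September 1.
1 February 2020 is a Saturday, so the first Saturday is February 1.
At the standard offset (UTC+03:00), 05:58 UTC + 3h = 08:58 Lumtara standard time.
The standard-time date in Lumtara, 30 January 2020, lies within the daylight-saving period (1 September 2019 – 1 February 2020), so Lumtara is on daylight time, UTC+04:00.
05:58 UTC + 4h = 09:58 Lumtara.

09:58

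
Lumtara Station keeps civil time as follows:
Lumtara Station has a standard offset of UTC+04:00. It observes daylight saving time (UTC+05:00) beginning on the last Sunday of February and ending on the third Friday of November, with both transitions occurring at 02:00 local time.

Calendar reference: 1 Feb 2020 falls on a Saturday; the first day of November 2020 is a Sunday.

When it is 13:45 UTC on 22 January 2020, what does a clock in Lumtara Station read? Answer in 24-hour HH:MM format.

17:45

1 February 2020 is a Saturday, so Sundays fall on 2, 9, 16, 23; the last is February 23.
1 November 2020 is a Sunday, so the first Friday is November 6 and the third is November 20.
At the standard offset (UTC+04:00), 13:45 UTC + 4h = 17:45 Lumtara Station standard time.
The standard-time date in Lumtara Station, 22 January 2020, does not fall between 23 February and 20 November, so daylight saving is not in effect and Lumtara Station is at UTC+04:00.
13:45 UTC + 4h = 17:45 local.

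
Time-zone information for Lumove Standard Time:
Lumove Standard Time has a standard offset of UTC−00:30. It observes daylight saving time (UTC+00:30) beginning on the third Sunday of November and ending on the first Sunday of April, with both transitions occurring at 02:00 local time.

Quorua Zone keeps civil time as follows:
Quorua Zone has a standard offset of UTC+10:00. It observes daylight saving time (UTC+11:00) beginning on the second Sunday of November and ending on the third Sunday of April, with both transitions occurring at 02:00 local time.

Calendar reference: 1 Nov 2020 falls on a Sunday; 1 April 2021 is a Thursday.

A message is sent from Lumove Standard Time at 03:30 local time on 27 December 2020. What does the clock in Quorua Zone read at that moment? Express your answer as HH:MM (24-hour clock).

14:00

1 November 2020 is a Sunday, so the first Sunday is November 1 and the third is November 15.
1 April 2021 is a Thursday, so the first Sunday is April 4.
Daylight saving runs 15 November 2020 – 4 April 2021; 27 December 2020 is inside that window, so Lumove Standard Time is at UTC+00:30.
03:30 Lumove Standard Time − 0h30m = 03:00 UTC.
1 November 2020 is a Sunday, so the first Sunday is November 1 and the second is November 8.
1 April 2021 is a Thursday, so the first Sunday is April 4 and the third is April 18.
At the standard offset (UTC+10:00), 03:00 UTC + 10h = 13:00 Quorua Zone standard time.
Daylight saving runs 8 November 2020 – 18 April 2021; the standard-time date in Quorua Zone, 27 December 2020, is inside that window, so Quorua Zone is at UTC+11:00.
03:00 UTC + 11h = 14:00 Quorua Zone.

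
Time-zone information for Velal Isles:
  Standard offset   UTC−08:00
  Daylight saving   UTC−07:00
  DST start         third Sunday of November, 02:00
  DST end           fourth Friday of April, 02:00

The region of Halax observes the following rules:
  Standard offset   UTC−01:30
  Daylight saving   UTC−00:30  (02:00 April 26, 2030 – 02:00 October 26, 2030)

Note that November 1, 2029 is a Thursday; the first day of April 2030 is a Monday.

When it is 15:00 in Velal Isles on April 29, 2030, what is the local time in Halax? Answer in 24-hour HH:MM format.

22:30

1 November 2029 is a Thursday, so the first Sunday is November 4 and the third is November 18.
1 April 2030 is a Monday, so the first Friday is April 5 and the fourth is April 26.
Daylight saving runs 18 November 2029 – 26 April 2030; April 29, 2030 is outside that window, so Velal Isles is on standard time at UTC−08:00.
15:00 Velal Isles + 8h = 23:00 UTC.
At the standard offset (UTC−01:30), 23:00 UTC − 1h30m = 21:30 Halax standard time.
The standard-time date in Halax, April 29, 2030, lies within the daylight-saving period (26 April – 26 October), so Halax is on daylight time, UTC−00:30.
23:00 UTC − 0h30m = 22:30 Halax.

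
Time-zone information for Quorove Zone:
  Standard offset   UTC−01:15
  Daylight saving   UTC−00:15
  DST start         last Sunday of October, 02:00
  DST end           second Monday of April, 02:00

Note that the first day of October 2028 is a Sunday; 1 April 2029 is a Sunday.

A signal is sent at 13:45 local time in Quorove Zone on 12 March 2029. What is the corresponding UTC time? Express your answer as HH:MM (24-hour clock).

14:00

1 October 2028 is a Sunday, so Sundays fall on 1, 8, 15, 22, 29; the last is October 29.
1 April 2029 is a Sunday, so the first Monday is April 2 and the second is April 9.
12 March 2029 falls between 29 October 2028 and 9 April 2029, so daylight saving is in effect and Quorove Zone is at UTC−00:15.
13:45 local + 0h15m = 14:00 UTC.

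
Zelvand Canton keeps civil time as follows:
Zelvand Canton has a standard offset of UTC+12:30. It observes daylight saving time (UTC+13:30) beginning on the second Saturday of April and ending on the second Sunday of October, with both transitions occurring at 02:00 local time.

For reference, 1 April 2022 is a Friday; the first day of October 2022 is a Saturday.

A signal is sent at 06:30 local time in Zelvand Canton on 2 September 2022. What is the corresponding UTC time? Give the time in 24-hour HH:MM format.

17:00

1 April 2022 is a Friday, so the first Saturday is April 2 and the second is April 9.
1 October 2022 is a Saturday, so the first Sunday is October 2 and the second is October 9.
Daylight saving runs 9 April – 9 October; 2 September 2022 is inside that window, so Zelvand Canton is at UTC+13:30.
06:30 local − 13h30m = 17:00 UTC (rolling into the previous day, 1 September 2022).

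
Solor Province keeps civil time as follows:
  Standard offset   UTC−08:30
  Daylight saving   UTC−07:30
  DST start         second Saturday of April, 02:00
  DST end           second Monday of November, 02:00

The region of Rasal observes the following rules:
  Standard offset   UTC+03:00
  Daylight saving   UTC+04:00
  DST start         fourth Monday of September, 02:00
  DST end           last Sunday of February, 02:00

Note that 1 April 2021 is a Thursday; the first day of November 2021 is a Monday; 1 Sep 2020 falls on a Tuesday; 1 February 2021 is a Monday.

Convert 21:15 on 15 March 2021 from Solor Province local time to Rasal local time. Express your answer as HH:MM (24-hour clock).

08:45

1 April 2021 is a Thursday, so the first Saturday is April 3 and the second is April 10.
1 November 2021 is a Monday, so the first Monday is November 1 and the second is November 8.
15 March 2021 is outside the daylight-saving period (10 April – 8 November), so Solor Province is on standard time, UTC−08:30.
21:15 Solor Province + 8h30m = 05:45 UTC (rolling into the next day, 16 March 2021).
1 September 2020 is a Tuesday, so the first Monday is September 7 and the fourth is September 28.
1 February 2021 is a Monday, so Sundays fall on 7, 14, 21, 28; the last is February 28.
At the standard offset (UTC+03:00), 05:45 UTC + 3h = 08:45 Rasal standard time.
The standard-time date in Rasal, 16 March 2021, does not fall between 28 September 2020 and 28 February 2021, so daylight saving is not in effect and Rasal is at UTC+03:00.
05:45 UTC + 3h = 08:45 Rasal.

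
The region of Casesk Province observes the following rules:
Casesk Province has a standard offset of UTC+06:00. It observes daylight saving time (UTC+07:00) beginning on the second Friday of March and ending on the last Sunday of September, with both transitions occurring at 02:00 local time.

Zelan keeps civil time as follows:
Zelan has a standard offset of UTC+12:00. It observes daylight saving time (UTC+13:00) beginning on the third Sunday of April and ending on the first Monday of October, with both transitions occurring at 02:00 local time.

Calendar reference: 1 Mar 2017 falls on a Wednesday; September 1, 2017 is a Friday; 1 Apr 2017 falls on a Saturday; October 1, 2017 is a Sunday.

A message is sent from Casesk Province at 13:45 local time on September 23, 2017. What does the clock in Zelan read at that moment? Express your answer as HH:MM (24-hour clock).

19:45

1 March 2017 is a Wednesday, so the first Friday is March 3 and the second is March 10.
1 September 2017 is a Friday, so Sundays fall on 3, 10, 17, 24; the last is September 24.
Daylight saving runs 10 March – 24 September; September 23, 2017 is inside that window, so Casesk Province is at UTC+07:00.
13:45 Casesk Province − 7h = 06:45 UTC.
1 April 2017 is a Saturday, so the first Sunday is April 2 and the third is April 16.
1 October 2017 is a Sunday, so the first Monday is October 2.
At the standard offset (UTC+12:00), 06:45 UTC + 12h = 18:45 Zelan standard time.
The standard-time date in Zelan, September 23, 2017, lies within the daylight-saving period (16 April – 2 October), so Zelan is on daylight time, UTC+13:00.
06:45 UTC + 13h = 19:45 Zelan.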